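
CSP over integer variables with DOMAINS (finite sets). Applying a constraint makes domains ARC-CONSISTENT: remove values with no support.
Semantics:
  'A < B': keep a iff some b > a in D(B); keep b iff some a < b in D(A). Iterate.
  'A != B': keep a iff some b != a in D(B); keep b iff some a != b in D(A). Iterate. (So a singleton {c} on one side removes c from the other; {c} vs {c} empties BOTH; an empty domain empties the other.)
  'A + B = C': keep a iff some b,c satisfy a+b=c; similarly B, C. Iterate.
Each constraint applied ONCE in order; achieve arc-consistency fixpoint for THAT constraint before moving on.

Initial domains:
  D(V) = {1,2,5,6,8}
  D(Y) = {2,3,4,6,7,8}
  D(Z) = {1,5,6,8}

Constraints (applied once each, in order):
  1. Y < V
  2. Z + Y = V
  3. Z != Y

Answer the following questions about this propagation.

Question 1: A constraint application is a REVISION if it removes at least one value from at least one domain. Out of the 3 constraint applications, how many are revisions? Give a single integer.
Answer: 2

Derivation:
Constraint 1 (Y < V) on D(Y)={2,3,4,6,7,8} D(V)={1,2,5,6,8}: Y {2,3,4,6,7,8}->{2,3,4,6,7}; V {1,2,5,6,8}->{5,6,8} => REVISION
Constraint 2 (Z + Y = V) on D(Z)={1,5,6,8} D(Y)={2,3,4,6,7} D(V)={5,6,8}: Z {1,5,6,8}->{1,5,6}; Y {2,3,4,6,7}->{2,3,4,7}; V {5,6,8}->{5,8} => REVISION
Constraint 3 (Z != Y) on D(Z)={1,5,6} D(Y)={2,3,4,7}: no change => not a revision
Total revisions = 2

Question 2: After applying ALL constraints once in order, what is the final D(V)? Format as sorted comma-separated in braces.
Constraint 1 (Y < V) on D(Y)={2,3,4,6,7,8} D(V)={1,2,5,6,8}: Y {2,3,4,6,7,8}->{2,3,4,6,7}; V {1,2,5,6,8}->{5,6,8}
Constraint 2 (Z + Y = V) on D(Z)={1,5,6,8} D(Y)={2,3,4,6,7} D(V)={5,6,8}: Z {1,5,6,8}->{1,5,6}; Y {2,3,4,6,7}->{2,3,4,7}; V {5,6,8}->{5,8}
Constraint 3 (Z != Y) on D(Z)={1,5,6} D(Y)={2,3,4,7}: no change
So after all 3 constraints: D(V) = {5,8}

Answer: {5,8}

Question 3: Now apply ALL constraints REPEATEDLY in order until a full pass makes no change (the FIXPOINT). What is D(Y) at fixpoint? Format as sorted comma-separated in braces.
Answer: {2,3,4,7}

Derivation:
pass 0 (initial): D(Y)={2,3,4,6,7,8}
pass 1: V {1,2,5,6,8}->{5,8}; Y {2,3,4,6,7,8}->{2,3,4,7}; Z {1,5,6,8}->{1,5,6}
pass 2: no change
Fixpoint after 2 passes: D(Y) = {2,3,4,7}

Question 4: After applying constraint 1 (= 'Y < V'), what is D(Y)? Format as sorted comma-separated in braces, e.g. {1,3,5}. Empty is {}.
Constraint 1 (Y < V) on D(Y)={2,3,4,6,7,8} D(V)={1,2,5,6,8}: Y {2,3,4,6,7,8}->{2,3,4,6,7}; V {1,2,5,6,8}->{5,6,8}
So after constraint 1: D(Y) = {2,3,4,6,7}

Answer: {2,3,4,6,7}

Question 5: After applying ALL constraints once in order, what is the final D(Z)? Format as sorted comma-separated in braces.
Constraint 1 (Y < V) on D(Y)={2,3,4,6,7,8} D(V)={1,2,5,6,8}: Y {2,3,4,6,7,8}->{2,3,4,6,7}; V {1,2,5,6,8}->{5,6,8}
Constraint 2 (Z + Y = V) on D(Z)={1,5,6,8} D(Y)={2,3,4,6,7} D(V)={5,6,8}: Z {1,5,6,8}->{1,5,6}; Y {2,3,4,6,7}->{2,3,4,7}; V {5,6,8}->{5,8}
Constraint 3 (Z != Y) on D(Z)={1,5,6} D(Y)={2,3,4,7}: no change
So after all 3 constraints: D(Z) = {1,5,6}

Answer: {1,5,6}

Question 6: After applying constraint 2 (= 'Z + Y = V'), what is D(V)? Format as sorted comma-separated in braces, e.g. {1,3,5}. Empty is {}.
Constraint 1 (Y < V) on D(Y)={2,3,4,6,7,8} D(V)={1,2,5,6,8}: Y {2,3,4,6,7,8}->{2,3,4,6,7}; V {1,2,5,6,8}->{5,6,8}
Constraint 2 (Z + Y = V) on D(Z)={1,5,6,8} D(Y)={2,3,4,6,7} D(V)={5,6,8}: Z {1,5,6,8}->{1,5,6}; Y {2,3,4,6,7}->{2,3,4,7}; V {5,6,8}->{5,8}
So after constraint 2: D(V) = {5,8}

Answer: {5,8}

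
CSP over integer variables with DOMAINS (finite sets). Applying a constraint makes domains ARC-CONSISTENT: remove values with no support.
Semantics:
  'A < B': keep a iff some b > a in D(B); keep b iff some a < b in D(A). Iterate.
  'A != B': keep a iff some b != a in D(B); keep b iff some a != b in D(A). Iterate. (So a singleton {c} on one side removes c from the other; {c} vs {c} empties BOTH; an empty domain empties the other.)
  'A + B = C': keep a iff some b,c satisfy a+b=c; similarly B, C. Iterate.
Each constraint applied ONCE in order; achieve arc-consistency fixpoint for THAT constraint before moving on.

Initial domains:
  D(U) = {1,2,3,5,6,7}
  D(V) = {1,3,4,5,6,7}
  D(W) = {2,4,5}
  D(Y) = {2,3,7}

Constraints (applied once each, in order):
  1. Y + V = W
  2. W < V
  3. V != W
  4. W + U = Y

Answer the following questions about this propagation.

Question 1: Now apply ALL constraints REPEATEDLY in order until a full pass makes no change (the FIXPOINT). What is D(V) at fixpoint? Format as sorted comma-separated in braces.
pass 0 (initial): D(V)={1,3,4,5,6,7}
pass 1: U {1,2,3,5,6,7}->{}; V {1,3,4,5,6,7}->{}; W {2,4,5}->{}; Y {2,3,7}->{}
pass 2: no change
Fixpoint after 2 passes: D(V) = {}

Answer: {}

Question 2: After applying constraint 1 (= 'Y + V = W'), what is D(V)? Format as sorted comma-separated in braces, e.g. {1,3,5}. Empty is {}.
Answer: {1,3}

Derivation:
Constraint 1 (Y + V = W) on D(Y)={2,3,7} D(V)={1,3,4,5,6,7} D(W)={2,4,5}: Y {2,3,7}->{2,3}; V {1,3,4,5,6,7}->{1,3}; W {2,4,5}->{4,5}
So after constraint 1: D(V) = {1,3}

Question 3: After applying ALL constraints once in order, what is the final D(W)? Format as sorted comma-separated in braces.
Constraint 1 (Y + V = W) on D(Y)={2,3,7} D(V)={1,3,4,5,6,7} D(W)={2,4,5}: Y {2,3,7}->{2,3}; V {1,3,4,5,6,7}->{1,3}; W {2,4,5}->{4,5}
Constraint 2 (W < V) on D(W)={4,5} D(V)={1,3}: W {4,5}->{}; V {1,3}->{}
Constraint 3 (V != W) on D(V)={} D(W)={}: no change
Constraint 4 (W + U = Y) on D(W)={} D(U)={1,2,3,5,6,7} D(Y)={2,3}: U {1,2,3,5,6,7}->{}; Y {2,3}->{}
So after all 4 constraints: D(W) = {}

Answer: {}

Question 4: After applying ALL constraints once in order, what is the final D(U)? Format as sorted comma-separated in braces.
Constraint 1 (Y + V = W) on D(Y)={2,3,7} D(V)={1,3,4,5,6,7} D(W)={2,4,5}: Y {2,3,7}->{2,3}; V {1,3,4,5,6,7}->{1,3}; W {2,4,5}->{4,5}
Constraint 2 (W < V) on D(W)={4,5} D(V)={1,3}: W {4,5}->{}; V {1,3}->{}
Constraint 3 (V != W) on D(V)={} D(W)={}: no change
Constraint 4 (W + U = Y) on D(W)={} D(U)={1,2,3,5,6,7} D(Y)={2,3}: U {1,2,3,5,6,7}->{}; Y {2,3}->{}
So after all 4 constraints: D(U) = {}

Answer: {}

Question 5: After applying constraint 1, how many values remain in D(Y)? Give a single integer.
Constraint 1 (Y + V = W) on D(Y)={2,3,7} D(V)={1,3,4,5,6,7} D(W)={2,4,5}: Y {2,3,7}->{2,3}; V {1,3,4,5,6,7}->{1,3}; W {2,4,5}->{4,5}
So after constraint 1: D(Y)={2,3}, size = 2

Answer: 2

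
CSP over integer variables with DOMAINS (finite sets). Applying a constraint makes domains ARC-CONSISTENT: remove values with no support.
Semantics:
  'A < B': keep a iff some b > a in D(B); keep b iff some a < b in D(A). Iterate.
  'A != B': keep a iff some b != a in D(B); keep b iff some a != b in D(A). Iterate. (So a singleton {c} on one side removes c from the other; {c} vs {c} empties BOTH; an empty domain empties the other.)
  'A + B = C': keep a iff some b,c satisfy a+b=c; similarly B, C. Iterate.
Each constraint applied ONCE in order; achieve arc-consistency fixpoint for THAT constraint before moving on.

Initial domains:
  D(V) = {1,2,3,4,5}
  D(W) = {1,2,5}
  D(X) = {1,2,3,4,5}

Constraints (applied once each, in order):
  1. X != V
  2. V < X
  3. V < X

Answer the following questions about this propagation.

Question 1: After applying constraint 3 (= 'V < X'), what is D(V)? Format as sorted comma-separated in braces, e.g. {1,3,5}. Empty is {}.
Constraint 1 (X != V) on D(X)={1,2,3,4,5} D(V)={1,2,3,4,5}: no change
Constraint 2 (V < X) on D(V)={1,2,3,4,5} D(X)={1,2,3,4,5}: V {1,2,3,4,5}->{1,2,3,4}; X {1,2,3,4,5}->{2,3,4,5}
Constraint 3 (V < X) on D(V)={1,2,3,4} D(X)={2,3,4,5}: no change
So after constraint 3: D(V) = {1,2,3,4}

Answer: {1,2,3,4}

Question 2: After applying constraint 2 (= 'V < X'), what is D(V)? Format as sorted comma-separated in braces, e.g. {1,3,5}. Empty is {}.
Answer: {1,2,3,4}

Derivation:
Constraint 1 (X != V) on D(X)={1,2,3,4,5} D(V)={1,2,3,4,5}: no change
Constraint 2 (V < X) on D(V)={1,2,3,4,5} D(X)={1,2,3,4,5}: V {1,2,3,4,5}->{1,2,3,4}; X {1,2,3,4,5}->{2,3,4,5}
So after constraint 2: D(V) = {1,2,3,4}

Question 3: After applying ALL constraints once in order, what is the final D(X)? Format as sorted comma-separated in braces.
Constraint 1 (X != V) on D(X)={1,2,3,4,5} D(V)={1,2,3,4,5}: no change
Constraint 2 (V < X) on D(V)={1,2,3,4,5} D(X)={1,2,3,4,5}: V {1,2,3,4,5}->{1,2,3,4}; X {1,2,3,4,5}->{2,3,4,5}
Constraint 3 (V < X) on D(V)={1,2,3,4} D(X)={2,3,4,5}: no change
So after all 3 constraints: D(X) = {2,3,4,5}

Answer: {2,3,4,5}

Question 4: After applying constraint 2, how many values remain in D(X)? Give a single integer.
Constraint 1 (X != V) on D(X)={1,2,3,4,5} D(V)={1,2,3,4,5}: no change
Constraint 2 (V < X) on D(V)={1,2,3,4,5} D(X)={1,2,3,4,5}: V {1,2,3,4,5}->{1,2,3,4}; X {1,2,3,4,5}->{2,3,4,5}
So after constraint 2: D(X)={2,3,4,5}, size = 4

Answer: 4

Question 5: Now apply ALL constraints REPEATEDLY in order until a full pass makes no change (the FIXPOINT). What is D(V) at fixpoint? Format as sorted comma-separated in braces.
Answer: {1,2,3,4}

Derivation:
pass 0 (initial): D(V)={1,2,3,4,5}
pass 1: V {1,2,3,4,5}->{1,2,3,4}; X {1,2,3,4,5}->{2,3,4,5}
pass 2: no change
Fixpoint after 2 passes: D(V) = {1,2,3,4}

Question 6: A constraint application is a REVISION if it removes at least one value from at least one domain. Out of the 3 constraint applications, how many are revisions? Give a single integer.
Constraint 1 (X != V) on D(X)={1,2,3,4,5} D(V)={1,2,3,4,5}: no change => not a revision
Constraint 2 (V < X) on D(V)={1,2,3,4,5} D(X)={1,2,3,4,5}: V {1,2,3,4,5}->{1,2,3,4}; X {1,2,3,4,5}->{2,3,4,5} => REVISION
Constraint 3 (V < X) on D(V)={1,2,3,4} D(X)={2,3,4,5}: no change => not a revision
Total revisions = 1

Answer: 1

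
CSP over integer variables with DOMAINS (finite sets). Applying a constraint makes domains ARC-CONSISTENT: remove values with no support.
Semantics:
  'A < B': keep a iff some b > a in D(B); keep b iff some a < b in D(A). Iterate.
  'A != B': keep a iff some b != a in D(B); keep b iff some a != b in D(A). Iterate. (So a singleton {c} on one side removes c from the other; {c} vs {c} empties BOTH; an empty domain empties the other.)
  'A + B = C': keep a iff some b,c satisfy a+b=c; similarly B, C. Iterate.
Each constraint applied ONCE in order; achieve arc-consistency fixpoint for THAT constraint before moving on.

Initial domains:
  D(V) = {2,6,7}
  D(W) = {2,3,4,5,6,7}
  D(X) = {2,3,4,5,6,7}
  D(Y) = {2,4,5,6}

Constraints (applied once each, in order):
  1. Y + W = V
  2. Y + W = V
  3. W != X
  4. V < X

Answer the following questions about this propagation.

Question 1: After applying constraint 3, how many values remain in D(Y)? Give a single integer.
Answer: 3

Derivation:
Constraint 1 (Y + W = V) on D(Y)={2,4,5,6} D(W)={2,3,4,5,6,7} D(V)={2,6,7}: Y {2,4,5,6}->{2,4,5}; W {2,3,4,5,6,7}->{2,3,4,5}; V {2,6,7}->{6,7}
Constraint 2 (Y + W = V) on D(Y)={2,4,5} D(W)={2,3,4,5} D(V)={6,7}: no change
Constraint 3 (W != X) on D(W)={2,3,4,5} D(X)={2,3,4,5,6,7}: no change
So after constraint 3: D(Y)={2,4,5}, size = 3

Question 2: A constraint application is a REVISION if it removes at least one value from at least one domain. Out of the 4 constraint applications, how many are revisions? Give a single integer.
Answer: 2

Derivation:
Constraint 1 (Y + W = V) on D(Y)={2,4,5,6} D(W)={2,3,4,5,6,7} D(V)={2,6,7}: Y {2,4,5,6}->{2,4,5}; W {2,3,4,5,6,7}->{2,3,4,5}; V {2,6,7}->{6,7} => REVISION
Constraint 2 (Y + W = V) on D(Y)={2,4,5} D(W)={2,3,4,5} D(V)={6,7}: no change => not a revision
Constraint 3 (W != X) on D(W)={2,3,4,5} D(X)={2,3,4,5,6,7}: no change => not a revision
Constraint 4 (V < X) on D(V)={6,7} D(X)={2,3,4,5,6,7}: V {6,7}->{6}; X {2,3,4,5,6,7}->{7} => REVISION
Total revisions = 2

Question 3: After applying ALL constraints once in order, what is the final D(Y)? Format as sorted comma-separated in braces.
Answer: {2,4,5}

Derivation:
Constraint 1 (Y + W = V) on D(Y)={2,4,5,6} D(W)={2,3,4,5,6,7} D(V)={2,6,7}: Y {2,4,5,6}->{2,4,5}; W {2,3,4,5,6,7}->{2,3,4,5}; V {2,6,7}->{6,7}
Constraint 2 (Y + W = V) on D(Y)={2,4,5} D(W)={2,3,4,5} D(V)={6,7}: no change
Constraint 3 (W != X) on D(W)={2,3,4,5} D(X)={2,3,4,5,6,7}: no change
Constraint 4 (V < X) on D(V)={6,7} D(X)={2,3,4,5,6,7}: V {6,7}->{6}; X {2,3,4,5,6,7}->{7}
So after all 4 constraints: D(Y) = {2,4,5}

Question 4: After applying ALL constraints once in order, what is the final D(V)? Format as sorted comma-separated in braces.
Constraint 1 (Y + W = V) on D(Y)={2,4,5,6} D(W)={2,3,4,5,6,7} D(V)={2,6,7}: Y {2,4,5,6}->{2,4,5}; W {2,3,4,5,6,7}->{2,3,4,5}; V {2,6,7}->{6,7}
Constraint 2 (Y + W = V) on D(Y)={2,4,5} D(W)={2,3,4,5} D(V)={6,7}: no change
Constraint 3 (W != X) on D(W)={2,3,4,5} D(X)={2,3,4,5,6,7}: no change
Constraint 4 (V < X) on D(V)={6,7} D(X)={2,3,4,5,6,7}: V {6,7}->{6}; X {2,3,4,5,6,7}->{7}
So after all 4 constraints: D(V) = {6}

Answer: {6}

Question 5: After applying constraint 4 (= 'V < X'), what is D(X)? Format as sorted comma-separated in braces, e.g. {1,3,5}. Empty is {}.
Answer: {7}

Derivation:
Constraint 1 (Y + W = V) on D(Y)={2,4,5,6} D(W)={2,3,4,5,6,7} D(V)={2,6,7}: Y {2,4,5,6}->{2,4,5}; W {2,3,4,5,6,7}->{2,3,4,5}; V {2,6,7}->{6,7}
Constraint 2 (Y + W = V) on D(Y)={2,4,5} D(W)={2,3,4,5} D(V)={6,7}: no change
Constraint 3 (W != X) on D(W)={2,3,4,5} D(X)={2,3,4,5,6,7}: no change
Constraint 4 (V < X) on D(V)={6,7} D(X)={2,3,4,5,6,7}: V {6,7}->{6}; X {2,3,4,5,6,7}->{7}
So after constraint 4: D(X) = {7}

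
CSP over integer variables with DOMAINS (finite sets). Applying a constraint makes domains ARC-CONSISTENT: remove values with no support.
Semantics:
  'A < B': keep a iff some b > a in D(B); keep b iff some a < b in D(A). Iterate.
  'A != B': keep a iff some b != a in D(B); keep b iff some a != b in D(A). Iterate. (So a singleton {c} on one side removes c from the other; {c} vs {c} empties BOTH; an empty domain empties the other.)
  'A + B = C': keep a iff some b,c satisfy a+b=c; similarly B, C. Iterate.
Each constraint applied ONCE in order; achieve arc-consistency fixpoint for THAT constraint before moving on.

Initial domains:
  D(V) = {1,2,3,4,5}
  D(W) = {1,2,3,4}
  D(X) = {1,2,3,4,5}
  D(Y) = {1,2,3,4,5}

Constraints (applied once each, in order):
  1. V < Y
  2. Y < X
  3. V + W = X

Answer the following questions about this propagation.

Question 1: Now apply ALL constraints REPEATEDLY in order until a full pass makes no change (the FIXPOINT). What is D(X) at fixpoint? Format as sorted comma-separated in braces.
Answer: {3,4,5}

Derivation:
pass 0 (initial): D(X)={1,2,3,4,5}
pass 1: V {1,2,3,4,5}->{1,2,3,4}; X {1,2,3,4,5}->{3,4,5}; Y {1,2,3,4,5}->{2,3,4}
pass 2: V {1,2,3,4}->{1,2,3}
pass 3: no change
Fixpoint after 3 passes: D(X) = {3,4,5}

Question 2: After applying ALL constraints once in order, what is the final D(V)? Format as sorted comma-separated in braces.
Constraint 1 (V < Y) on D(V)={1,2,3,4,5} D(Y)={1,2,3,4,5}: V {1,2,3,4,5}->{1,2,3,4}; Y {1,2,3,4,5}->{2,3,4,5}
Constraint 2 (Y < X) on D(Y)={2,3,4,5} D(X)={1,2,3,4,5}: Y {2,3,4,5}->{2,3,4}; X {1,2,3,4,5}->{3,4,5}
Constraint 3 (V + W = X) on D(V)={1,2,3,4} D(W)={1,2,3,4} D(X)={3,4,5}: no change
So after all 3 constraints: D(V) = {1,2,3,4}

Answer: {1,2,3,4}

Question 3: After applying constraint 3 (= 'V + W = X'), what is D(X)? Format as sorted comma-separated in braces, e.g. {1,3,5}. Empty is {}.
Answer: {3,4,5}

Derivation:
Constraint 1 (V < Y) on D(V)={1,2,3,4,5} D(Y)={1,2,3,4,5}: V {1,2,3,4,5}->{1,2,3,4}; Y {1,2,3,4,5}->{2,3,4,5}
Constraint 2 (Y < X) on D(Y)={2,3,4,5} D(X)={1,2,3,4,5}: Y {2,3,4,5}->{2,3,4}; X {1,2,3,4,5}->{3,4,5}
Constraint 3 (V + W = X) on D(V)={1,2,3,4} D(W)={1,2,3,4} D(X)={3,4,5}: no change
So after constraint 3: D(X) = {3,4,5}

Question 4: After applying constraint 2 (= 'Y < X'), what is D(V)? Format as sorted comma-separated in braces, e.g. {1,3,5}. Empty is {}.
Constraint 1 (V < Y) on D(V)={1,2,3,4,5} D(Y)={1,2,3,4,5}: V {1,2,3,4,5}->{1,2,3,4}; Y {1,2,3,4,5}->{2,3,4,5}
Constraint 2 (Y < X) on D(Y)={2,3,4,5} D(X)={1,2,3,4,5}: Y {2,3,4,5}->{2,3,4}; X {1,2,3,4,5}->{3,4,5}
So after constraint 2: D(V) = {1,2,3,4}

Answer: {1,2,3,4}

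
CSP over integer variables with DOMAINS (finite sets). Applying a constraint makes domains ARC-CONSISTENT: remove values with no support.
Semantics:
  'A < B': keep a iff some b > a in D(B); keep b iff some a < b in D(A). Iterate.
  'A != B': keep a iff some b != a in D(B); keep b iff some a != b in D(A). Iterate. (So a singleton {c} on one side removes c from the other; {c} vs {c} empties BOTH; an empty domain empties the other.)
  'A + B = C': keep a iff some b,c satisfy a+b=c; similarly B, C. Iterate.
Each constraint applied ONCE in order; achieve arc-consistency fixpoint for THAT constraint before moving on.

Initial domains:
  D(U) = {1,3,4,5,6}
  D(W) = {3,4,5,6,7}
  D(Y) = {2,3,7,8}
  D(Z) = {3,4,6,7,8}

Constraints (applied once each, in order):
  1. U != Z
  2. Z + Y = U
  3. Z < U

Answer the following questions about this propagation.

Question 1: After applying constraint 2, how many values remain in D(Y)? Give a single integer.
Constraint 1 (U != Z) on D(U)={1,3,4,5,6} D(Z)={3,4,6,7,8}: no change
Constraint 2 (Z + Y = U) on D(Z)={3,4,6,7,8} D(Y)={2,3,7,8} D(U)={1,3,4,5,6}: Z {3,4,6,7,8}->{3,4}; Y {2,3,7,8}->{2,3}; U {1,3,4,5,6}->{5,6}
So after constraint 2: D(Y)={2,3}, size = 2

Answer: 2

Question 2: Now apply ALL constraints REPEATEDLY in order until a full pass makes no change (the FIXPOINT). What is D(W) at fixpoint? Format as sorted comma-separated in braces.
Answer: {3,4,5,6,7}

Derivation:
pass 0 (initial): D(W)={3,4,5,6,7}
pass 1: U {1,3,4,5,6}->{5,6}; Y {2,3,7,8}->{2,3}; Z {3,4,6,7,8}->{3,4}
pass 2: no change
Fixpoint after 2 passes: D(W) = {3,4,5,6,7}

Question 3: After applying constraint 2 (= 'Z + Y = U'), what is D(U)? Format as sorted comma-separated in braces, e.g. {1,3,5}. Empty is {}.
Constraint 1 (U != Z) on D(U)={1,3,4,5,6} D(Z)={3,4,6,7,8}: no change
Constraint 2 (Z + Y = U) on D(Z)={3,4,6,7,8} D(Y)={2,3,7,8} D(U)={1,3,4,5,6}: Z {3,4,6,7,8}->{3,4}; Y {2,3,7,8}->{2,3}; U {1,3,4,5,6}->{5,6}
So after constraint 2: D(U) = {5,6}

Answer: {5,6}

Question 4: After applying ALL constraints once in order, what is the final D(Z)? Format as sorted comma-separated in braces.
Constraint 1 (U != Z) on D(U)={1,3,4,5,6} D(Z)={3,4,6,7,8}: no change
Constraint 2 (Z + Y = U) on D(Z)={3,4,6,7,8} D(Y)={2,3,7,8} D(U)={1,3,4,5,6}: Z {3,4,6,7,8}->{3,4}; Y {2,3,7,8}->{2,3}; U {1,3,4,5,6}->{5,6}
Constraint 3 (Z < U) on D(Z)={3,4} D(U)={5,6}: no change
So after all 3 constraints: D(Z) = {3,4}

Answer: {3,4}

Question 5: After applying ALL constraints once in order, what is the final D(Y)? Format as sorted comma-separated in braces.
Answer: {2,3}

Derivation:
Constraint 1 (U != Z) on D(U)={1,3,4,5,6} D(Z)={3,4,6,7,8}: no change
Constraint 2 (Z + Y = U) on D(Z)={3,4,6,7,8} D(Y)={2,3,7,8} D(U)={1,3,4,5,6}: Z {3,4,6,7,8}->{3,4}; Y {2,3,7,8}->{2,3}; U {1,3,4,5,6}->{5,6}
Constraint 3 (Z < U) on D(Z)={3,4} D(U)={5,6}: no change
So after all 3 constraints: D(Y) = {2,3}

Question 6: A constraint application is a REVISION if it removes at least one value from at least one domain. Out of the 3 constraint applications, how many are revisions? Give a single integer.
Constraint 1 (U != Z) on D(U)={1,3,4,5,6} D(Z)={3,4,6,7,8}: no change => not a revision
Constraint 2 (Z + Y = U) on D(Z)={3,4,6,7,8} D(Y)={2,3,7,8} D(U)={1,3,4,5,6}: Z {3,4,6,7,8}->{3,4}; Y {2,3,7,8}->{2,3}; U {1,3,4,5,6}->{5,6} => REVISION
Constraint 3 (Z < U) on D(Z)={3,4} D(U)={5,6}: no change => not a revision
Total revisions = 1

Answer: 1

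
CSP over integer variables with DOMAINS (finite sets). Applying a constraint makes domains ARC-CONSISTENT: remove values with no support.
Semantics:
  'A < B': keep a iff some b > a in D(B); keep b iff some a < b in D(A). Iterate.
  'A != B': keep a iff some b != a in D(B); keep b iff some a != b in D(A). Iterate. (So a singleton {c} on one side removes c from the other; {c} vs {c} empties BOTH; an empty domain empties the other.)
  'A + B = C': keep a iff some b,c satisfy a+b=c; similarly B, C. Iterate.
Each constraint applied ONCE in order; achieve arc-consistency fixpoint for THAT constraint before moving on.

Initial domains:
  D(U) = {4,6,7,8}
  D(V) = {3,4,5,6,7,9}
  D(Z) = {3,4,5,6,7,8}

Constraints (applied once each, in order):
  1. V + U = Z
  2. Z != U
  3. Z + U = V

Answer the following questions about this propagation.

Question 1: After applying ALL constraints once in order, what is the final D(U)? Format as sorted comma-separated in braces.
Answer: {}

Derivation:
Constraint 1 (V + U = Z) on D(V)={3,4,5,6,7,9} D(U)={4,6,7,8} D(Z)={3,4,5,6,7,8}: V {3,4,5,6,7,9}->{3,4}; U {4,6,7,8}->{4}; Z {3,4,5,6,7,8}->{7,8}
Constraint 2 (Z != U) on D(Z)={7,8} D(U)={4}: no change
Constraint 3 (Z + U = V) on D(Z)={7,8} D(U)={4} D(V)={3,4}: Z {7,8}->{}; U {4}->{}; V {3,4}->{}
So after all 3 constraints: D(U) = {}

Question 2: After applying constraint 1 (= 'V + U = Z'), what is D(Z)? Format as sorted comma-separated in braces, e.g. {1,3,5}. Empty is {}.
Constraint 1 (V + U = Z) on D(V)={3,4,5,6,7,9} D(U)={4,6,7,8} D(Z)={3,4,5,6,7,8}: V {3,4,5,6,7,9}->{3,4}; U {4,6,7,8}->{4}; Z {3,4,5,6,7,8}->{7,8}
So after constraint 1: D(Z) = {7,8}

Answer: {7,8}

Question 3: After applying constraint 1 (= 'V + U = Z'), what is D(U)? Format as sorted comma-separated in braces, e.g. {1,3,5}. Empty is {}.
Answer: {4}

Derivation:
Constraint 1 (V + U = Z) on D(V)={3,4,5,6,7,9} D(U)={4,6,7,8} D(Z)={3,4,5,6,7,8}: V {3,4,5,6,7,9}->{3,4}; U {4,6,7,8}->{4}; Z {3,4,5,6,7,8}->{7,8}
So after constraint 1: D(U) = {4}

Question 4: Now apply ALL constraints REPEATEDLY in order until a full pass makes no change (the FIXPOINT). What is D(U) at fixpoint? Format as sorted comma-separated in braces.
pass 0 (initial): D(U)={4,6,7,8}
pass 1: U {4,6,7,8}->{}; V {3,4,5,6,7,9}->{}; Z {3,4,5,6,7,8}->{}
pass 2: no change
Fixpoint after 2 passes: D(U) = {}

Answer: {}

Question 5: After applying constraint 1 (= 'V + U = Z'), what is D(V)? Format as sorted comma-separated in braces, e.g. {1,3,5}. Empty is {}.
Answer: {3,4}

Derivation:
Constraint 1 (V + U = Z) on D(V)={3,4,5,6,7,9} D(U)={4,6,7,8} D(Z)={3,4,5,6,7,8}: V {3,4,5,6,7,9}->{3,4}; U {4,6,7,8}->{4}; Z {3,4,5,6,7,8}->{7,8}
So after constraint 1: D(V) = {3,4}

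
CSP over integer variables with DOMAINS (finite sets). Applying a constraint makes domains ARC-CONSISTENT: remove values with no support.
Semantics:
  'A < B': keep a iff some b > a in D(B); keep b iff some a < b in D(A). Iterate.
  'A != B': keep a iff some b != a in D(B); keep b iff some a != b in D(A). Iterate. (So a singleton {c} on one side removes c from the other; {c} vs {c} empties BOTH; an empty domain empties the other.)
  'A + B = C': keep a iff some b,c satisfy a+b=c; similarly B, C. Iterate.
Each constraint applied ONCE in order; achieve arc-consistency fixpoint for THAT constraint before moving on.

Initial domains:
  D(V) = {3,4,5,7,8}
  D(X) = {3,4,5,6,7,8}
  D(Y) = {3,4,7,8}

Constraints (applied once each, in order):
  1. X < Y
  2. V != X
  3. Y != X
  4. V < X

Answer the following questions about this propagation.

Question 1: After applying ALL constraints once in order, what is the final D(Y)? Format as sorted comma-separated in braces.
Constraint 1 (X < Y) on D(X)={3,4,5,6,7,8} D(Y)={3,4,7,8}: X {3,4,5,6,7,8}->{3,4,5,6,7}; Y {3,4,7,8}->{4,7,8}
Constraint 2 (V != X) on D(V)={3,4,5,7,8} D(X)={3,4,5,6,7}: no change
Constraint 3 (Y != X) on D(Y)={4,7,8} D(X)={3,4,5,6,7}: no change
Constraint 4 (V < X) on D(V)={3,4,5,7,8} D(X)={3,4,5,6,7}: V {3,4,5,7,8}->{3,4,5}; X {3,4,5,6,7}->{4,5,6,7}
So after all 4 constraints: D(Y) = {4,7,8}

Answer: {4,7,8}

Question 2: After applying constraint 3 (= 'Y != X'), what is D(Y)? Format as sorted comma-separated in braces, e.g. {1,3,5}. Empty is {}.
Constraint 1 (X < Y) on D(X)={3,4,5,6,7,8} D(Y)={3,4,7,8}: X {3,4,5,6,7,8}->{3,4,5,6,7}; Y {3,4,7,8}->{4,7,8}
Constraint 2 (V != X) on D(V)={3,4,5,7,8} D(X)={3,4,5,6,7}: no change
Constraint 3 (Y != X) on D(Y)={4,7,8} D(X)={3,4,5,6,7}: no change
So after constraint 3: D(Y) = {4,7,8}

Answer: {4,7,8}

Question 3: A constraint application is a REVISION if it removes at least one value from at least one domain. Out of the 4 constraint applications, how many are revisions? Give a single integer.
Constraint 1 (X < Y) on D(X)={3,4,5,6,7,8} D(Y)={3,4,7,8}: X {3,4,5,6,7,8}->{3,4,5,6,7}; Y {3,4,7,8}->{4,7,8} => REVISION
Constraint 2 (V != X) on D(V)={3,4,5,7,8} D(X)={3,4,5,6,7}: no change => not a revision
Constraint 3 (Y != X) on D(Y)={4,7,8} D(X)={3,4,5,6,7}: no change => not a revision
Constraint 4 (V < X) on D(V)={3,4,5,7,8} D(X)={3,4,5,6,7}: V {3,4,5,7,8}->{3,4,5}; X {3,4,5,6,7}->{4,5,6,7} => REVISION
Total revisions = 2

Answer: 2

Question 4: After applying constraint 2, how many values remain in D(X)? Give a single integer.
Constraint 1 (X < Y) on D(X)={3,4,5,6,7,8} D(Y)={3,4,7,8}: X {3,4,5,6,7,8}->{3,4,5,6,7}; Y {3,4,7,8}->{4,7,8}
Constraint 2 (V != X) on D(V)={3,4,5,7,8} D(X)={3,4,5,6,7}: no change
So after constraint 2: D(X)={3,4,5,6,7}, size = 5

Answer: 5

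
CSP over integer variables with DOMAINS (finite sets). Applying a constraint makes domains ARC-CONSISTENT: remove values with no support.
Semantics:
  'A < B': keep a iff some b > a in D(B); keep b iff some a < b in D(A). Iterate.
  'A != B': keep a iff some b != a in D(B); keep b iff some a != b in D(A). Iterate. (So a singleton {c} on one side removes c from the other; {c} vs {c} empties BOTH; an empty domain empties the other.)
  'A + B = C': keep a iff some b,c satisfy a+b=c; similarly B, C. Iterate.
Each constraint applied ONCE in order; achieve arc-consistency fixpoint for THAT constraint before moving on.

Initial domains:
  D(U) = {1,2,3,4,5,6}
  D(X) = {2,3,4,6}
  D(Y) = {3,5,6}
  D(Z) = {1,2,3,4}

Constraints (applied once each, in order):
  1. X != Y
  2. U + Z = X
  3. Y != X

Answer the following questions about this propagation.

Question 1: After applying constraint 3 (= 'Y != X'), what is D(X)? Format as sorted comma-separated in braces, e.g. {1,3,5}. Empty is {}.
Answer: {2,3,4,6}

Derivation:
Constraint 1 (X != Y) on D(X)={2,3,4,6} D(Y)={3,5,6}: no change
Constraint 2 (U + Z = X) on D(U)={1,2,3,4,5,6} D(Z)={1,2,3,4} D(X)={2,3,4,6}: U {1,2,3,4,5,6}->{1,2,3,4,5}
Constraint 3 (Y != X) on D(Y)={3,5,6} D(X)={2,3,4,6}: no change
So after constraint 3: D(X) = {2,3,4,6}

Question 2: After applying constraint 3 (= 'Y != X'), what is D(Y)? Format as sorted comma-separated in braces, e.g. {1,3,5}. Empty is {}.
Answer: {3,5,6}

Derivation:
Constraint 1 (X != Y) on D(X)={2,3,4,6} D(Y)={3,5,6}: no change
Constraint 2 (U + Z = X) on D(U)={1,2,3,4,5,6} D(Z)={1,2,3,4} D(X)={2,3,4,6}: U {1,2,3,4,5,6}->{1,2,3,4,5}
Constraint 3 (Y != X) on D(Y)={3,5,6} D(X)={2,3,4,6}: no change
So after constraint 3: D(Y) = {3,5,6}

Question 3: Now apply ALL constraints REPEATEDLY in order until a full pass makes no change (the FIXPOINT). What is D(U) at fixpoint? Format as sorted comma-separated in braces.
Answer: {1,2,3,4,5}

Derivation:
pass 0 (initial): D(U)={1,2,3,4,5,6}
pass 1: U {1,2,3,4,5,6}->{1,2,3,4,5}
pass 2: no change
Fixpoint after 2 passes: D(U) = {1,2,3,4,5}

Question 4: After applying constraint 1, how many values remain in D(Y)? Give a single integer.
Answer: 3

Derivation:
Constraint 1 (X != Y) on D(X)={2,3,4,6} D(Y)={3,5,6}: no change
So after constraint 1: D(Y)={3,5,6}, size = 3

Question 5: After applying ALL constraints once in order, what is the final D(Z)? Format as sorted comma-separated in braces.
Answer: {1,2,3,4}

Derivation:
Constraint 1 (X != Y) on D(X)={2,3,4,6} D(Y)={3,5,6}: no change
Constraint 2 (U + Z = X) on D(U)={1,2,3,4,5,6} D(Z)={1,2,3,4} D(X)={2,3,4,6}: U {1,2,3,4,5,6}->{1,2,3,4,5}
Constraint 3 (Y != X) on D(Y)={3,5,6} D(X)={2,3,4,6}: no change
So after all 3 constraints: D(Z) = {1,2,3,4}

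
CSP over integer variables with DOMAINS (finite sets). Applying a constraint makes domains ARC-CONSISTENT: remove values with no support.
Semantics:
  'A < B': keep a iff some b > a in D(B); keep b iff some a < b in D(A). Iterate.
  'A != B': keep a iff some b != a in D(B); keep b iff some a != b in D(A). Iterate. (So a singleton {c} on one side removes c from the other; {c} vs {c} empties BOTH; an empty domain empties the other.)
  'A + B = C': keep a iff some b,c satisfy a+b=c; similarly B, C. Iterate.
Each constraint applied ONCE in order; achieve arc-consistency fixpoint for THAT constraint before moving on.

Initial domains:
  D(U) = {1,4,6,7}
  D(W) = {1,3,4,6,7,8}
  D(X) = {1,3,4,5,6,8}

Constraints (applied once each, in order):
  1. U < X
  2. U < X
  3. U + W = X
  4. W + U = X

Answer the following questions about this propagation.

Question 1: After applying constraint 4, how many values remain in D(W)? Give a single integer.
Answer: 4

Derivation:
Constraint 1 (U < X) on D(U)={1,4,6,7} D(X)={1,3,4,5,6,8}: X {1,3,4,5,6,8}->{3,4,5,6,8}
Constraint 2 (U < X) on D(U)={1,4,6,7} D(X)={3,4,5,6,8}: no change
Constraint 3 (U + W = X) on D(U)={1,4,6,7} D(W)={1,3,4,6,7,8} D(X)={3,4,5,6,8}: U {1,4,6,7}->{1,4,7}; W {1,3,4,6,7,8}->{1,3,4,7}; X {3,4,5,6,8}->{4,5,8}
Constraint 4 (W + U = X) on D(W)={1,3,4,7} D(U)={1,4,7} D(X)={4,5,8}: no change
So after constraint 4: D(W)={1,3,4,7}, size = 4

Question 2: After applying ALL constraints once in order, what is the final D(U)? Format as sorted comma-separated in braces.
Answer: {1,4,7}

Derivation:
Constraint 1 (U < X) on D(U)={1,4,6,7} D(X)={1,3,4,5,6,8}: X {1,3,4,5,6,8}->{3,4,5,6,8}
Constraint 2 (U < X) on D(U)={1,4,6,7} D(X)={3,4,5,6,8}: no change
Constraint 3 (U + W = X) on D(U)={1,4,6,7} D(W)={1,3,4,6,7,8} D(X)={3,4,5,6,8}: U {1,4,6,7}->{1,4,7}; W {1,3,4,6,7,8}->{1,3,4,7}; X {3,4,5,6,8}->{4,5,8}
Constraint 4 (W + U = X) on D(W)={1,3,4,7} D(U)={1,4,7} D(X)={4,5,8}: no change
So after all 4 constraints: D(U) = {1,4,7}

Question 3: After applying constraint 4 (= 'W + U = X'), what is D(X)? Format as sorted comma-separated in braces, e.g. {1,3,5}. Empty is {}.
Answer: {4,5,8}

Derivation:
Constraint 1 (U < X) on D(U)={1,4,6,7} D(X)={1,3,4,5,6,8}: X {1,3,4,5,6,8}->{3,4,5,6,8}
Constraint 2 (U < X) on D(U)={1,4,6,7} D(X)={3,4,5,6,8}: no change
Constraint 3 (U + W = X) on D(U)={1,4,6,7} D(W)={1,3,4,6,7,8} D(X)={3,4,5,6,8}: U {1,4,6,7}->{1,4,7}; W {1,3,4,6,7,8}->{1,3,4,7}; X {3,4,5,6,8}->{4,5,8}
Constraint 4 (W + U = X) on D(W)={1,3,4,7} D(U)={1,4,7} D(X)={4,5,8}: no change
So after constraint 4: D(X) = {4,5,8}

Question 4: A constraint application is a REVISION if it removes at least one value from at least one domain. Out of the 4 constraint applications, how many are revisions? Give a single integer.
Answer: 2

Derivation:
Constraint 1 (U < X) on D(U)={1,4,6,7} D(X)={1,3,4,5,6,8}: X {1,3,4,5,6,8}->{3,4,5,6,8} => REVISION
Constraint 2 (U < X) on D(U)={1,4,6,7} D(X)={3,4,5,6,8}: no change => not a revision
Constraint 3 (U + W = X) on D(U)={1,4,6,7} D(W)={1,3,4,6,7,8} D(X)={3,4,5,6,8}: U {1,4,6,7}->{1,4,7}; W {1,3,4,6,7,8}->{1,3,4,7}; X {3,4,5,6,8}->{4,5,8} => REVISION
Constraint 4 (W + U = X) on D(W)={1,3,4,7} D(U)={1,4,7} D(X)={4,5,8}: no change => not a revision
Total revisions = 2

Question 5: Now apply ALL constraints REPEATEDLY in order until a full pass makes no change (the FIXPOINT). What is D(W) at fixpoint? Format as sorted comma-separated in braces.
pass 0 (initial): D(W)={1,3,4,6,7,8}
pass 1: U {1,4,6,7}->{1,4,7}; W {1,3,4,6,7,8}->{1,3,4,7}; X {1,3,4,5,6,8}->{4,5,8}
pass 2: no change
Fixpoint after 2 passes: D(W) = {1,3,4,7}

Answer: {1,3,4,7}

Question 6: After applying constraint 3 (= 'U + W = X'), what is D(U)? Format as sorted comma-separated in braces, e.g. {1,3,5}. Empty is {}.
Answer: {1,4,7}

Derivation:
Constraint 1 (U < X) on D(U)={1,4,6,7} D(X)={1,3,4,5,6,8}: X {1,3,4,5,6,8}->{3,4,5,6,8}
Constraint 2 (U < X) on D(U)={1,4,6,7} D(X)={3,4,5,6,8}: no change
Constraint 3 (U + W = X) on D(U)={1,4,6,7} D(W)={1,3,4,6,7,8} D(X)={3,4,5,6,8}: U {1,4,6,7}->{1,4,7}; W {1,3,4,6,7,8}->{1,3,4,7}; X {3,4,5,6,8}->{4,5,8}
So after constraint 3: D(U) = {1,4,7}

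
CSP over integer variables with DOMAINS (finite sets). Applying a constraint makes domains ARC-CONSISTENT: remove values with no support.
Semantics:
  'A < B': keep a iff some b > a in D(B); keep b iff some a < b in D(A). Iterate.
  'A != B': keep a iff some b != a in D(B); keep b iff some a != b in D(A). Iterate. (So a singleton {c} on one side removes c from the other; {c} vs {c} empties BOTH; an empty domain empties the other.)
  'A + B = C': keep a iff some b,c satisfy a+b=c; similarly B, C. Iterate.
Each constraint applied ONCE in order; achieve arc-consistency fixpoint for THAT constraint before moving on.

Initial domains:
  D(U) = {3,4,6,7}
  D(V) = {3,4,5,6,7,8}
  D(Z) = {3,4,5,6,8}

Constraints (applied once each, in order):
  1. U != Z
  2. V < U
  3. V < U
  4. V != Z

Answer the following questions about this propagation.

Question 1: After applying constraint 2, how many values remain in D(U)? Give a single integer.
Answer: 3

Derivation:
Constraint 1 (U != Z) on D(U)={3,4,6,7} D(Z)={3,4,5,6,8}: no change
Constraint 2 (V < U) on D(V)={3,4,5,6,7,8} D(U)={3,4,6,7}: V {3,4,5,6,7,8}->{3,4,5,6}; U {3,4,6,7}->{4,6,7}
So after constraint 2: D(U)={4,6,7}, size = 3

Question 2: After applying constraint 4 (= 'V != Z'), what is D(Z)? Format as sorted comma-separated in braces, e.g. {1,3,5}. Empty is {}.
Answer: {3,4,5,6,8}

Derivation:
Constraint 1 (U != Z) on D(U)={3,4,6,7} D(Z)={3,4,5,6,8}: no change
Constraint 2 (V < U) on D(V)={3,4,5,6,7,8} D(U)={3,4,6,7}: V {3,4,5,6,7,8}->{3,4,5,6}; U {3,4,6,7}->{4,6,7}
Constraint 3 (V < U) on D(V)={3,4,5,6} D(U)={4,6,7}: no change
Constraint 4 (V != Z) on D(V)={3,4,5,6} D(Z)={3,4,5,6,8}: no change
So after constraint 4: D(Z) = {3,4,5,6,8}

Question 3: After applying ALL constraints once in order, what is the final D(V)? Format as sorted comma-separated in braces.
Constraint 1 (U != Z) on D(U)={3,4,6,7} D(Z)={3,4,5,6,8}: no change
Constraint 2 (V < U) on D(V)={3,4,5,6,7,8} D(U)={3,4,6,7}: V {3,4,5,6,7,8}->{3,4,5,6}; U {3,4,6,7}->{4,6,7}
Constraint 3 (V < U) on D(V)={3,4,5,6} D(U)={4,6,7}: no change
Constraint 4 (V != Z) on D(V)={3,4,5,6} D(Z)={3,4,5,6,8}: no change
So after all 4 constraints: D(V) = {3,4,5,6}

Answer: {3,4,5,6}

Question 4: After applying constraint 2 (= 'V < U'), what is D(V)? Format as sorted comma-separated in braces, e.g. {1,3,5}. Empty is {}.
Answer: {3,4,5,6}

Derivation:
Constraint 1 (U != Z) on D(U)={3,4,6,7} D(Z)={3,4,5,6,8}: no change
Constraint 2 (V < U) on D(V)={3,4,5,6,7,8} D(U)={3,4,6,7}: V {3,4,5,6,7,8}->{3,4,5,6}; U {3,4,6,7}->{4,6,7}
So after constraint 2: D(V) = {3,4,5,6}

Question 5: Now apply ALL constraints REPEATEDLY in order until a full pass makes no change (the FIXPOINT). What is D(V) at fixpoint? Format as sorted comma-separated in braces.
pass 0 (initial): D(V)={3,4,5,6,7,8}
pass 1: U {3,4,6,7}->{4,6,7}; V {3,4,5,6,7,8}->{3,4,5,6}
pass 2: no change
Fixpoint after 2 passes: D(V) = {3,4,5,6}

Answer: {3,4,5,6}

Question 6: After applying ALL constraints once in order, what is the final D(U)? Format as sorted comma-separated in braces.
Constraint 1 (U != Z) on D(U)={3,4,6,7} D(Z)={3,4,5,6,8}: no change
Constraint 2 (V < U) on D(V)={3,4,5,6,7,8} D(U)={3,4,6,7}: V {3,4,5,6,7,8}->{3,4,5,6}; U {3,4,6,7}->{4,6,7}
Constraint 3 (V < U) on D(V)={3,4,5,6} D(U)={4,6,7}: no change
Constraint 4 (V != Z) on D(V)={3,4,5,6} D(Z)={3,4,5,6,8}: no change
So after all 4 constraints: D(U) = {4,6,7}

Answer: {4,6,7}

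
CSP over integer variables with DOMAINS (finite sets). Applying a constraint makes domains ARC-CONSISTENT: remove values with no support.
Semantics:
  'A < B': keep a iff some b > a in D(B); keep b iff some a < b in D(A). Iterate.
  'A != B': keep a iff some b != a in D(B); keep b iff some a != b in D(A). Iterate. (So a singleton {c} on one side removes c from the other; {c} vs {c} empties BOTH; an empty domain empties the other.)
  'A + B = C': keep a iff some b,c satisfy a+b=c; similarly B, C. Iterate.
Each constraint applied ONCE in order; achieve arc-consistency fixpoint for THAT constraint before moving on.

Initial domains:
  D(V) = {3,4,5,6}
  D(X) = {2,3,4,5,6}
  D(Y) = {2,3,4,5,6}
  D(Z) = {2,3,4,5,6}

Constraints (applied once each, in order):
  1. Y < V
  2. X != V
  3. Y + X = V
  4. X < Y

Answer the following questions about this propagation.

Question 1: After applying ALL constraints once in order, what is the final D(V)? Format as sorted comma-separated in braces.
Answer: {4,5,6}

Derivation:
Constraint 1 (Y < V) on D(Y)={2,3,4,5,6} D(V)={3,4,5,6}: Y {2,3,4,5,6}->{2,3,4,5}
Constraint 2 (X != V) on D(X)={2,3,4,5,6} D(V)={3,4,5,6}: no change
Constraint 3 (Y + X = V) on D(Y)={2,3,4,5} D(X)={2,3,4,5,6} D(V)={3,4,5,6}: Y {2,3,4,5}->{2,3,4}; X {2,3,4,5,6}->{2,3,4}; V {3,4,5,6}->{4,5,6}
Constraint 4 (X < Y) on D(X)={2,3,4} D(Y)={2,3,4}: X {2,3,4}->{2,3}; Y {2,3,4}->{3,4}
So after all 4 constraints: D(V) = {4,5,6}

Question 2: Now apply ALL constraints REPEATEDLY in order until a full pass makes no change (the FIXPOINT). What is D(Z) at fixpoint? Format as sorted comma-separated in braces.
pass 0 (initial): D(Z)={2,3,4,5,6}
pass 1: V {3,4,5,6}->{4,5,6}; X {2,3,4,5,6}->{2,3}; Y {2,3,4,5,6}->{3,4}
pass 2: V {4,5,6}->{5,6}
pass 3: no change
Fixpoint after 3 passes: D(Z) = {2,3,4,5,6}

Answer: {2,3,4,5,6}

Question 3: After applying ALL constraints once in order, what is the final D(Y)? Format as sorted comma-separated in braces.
Constraint 1 (Y < V) on D(Y)={2,3,4,5,6} D(V)={3,4,5,6}: Y {2,3,4,5,6}->{2,3,4,5}
Constraint 2 (X != V) on D(X)={2,3,4,5,6} D(V)={3,4,5,6}: no change
Constraint 3 (Y + X = V) on D(Y)={2,3,4,5} D(X)={2,3,4,5,6} D(V)={3,4,5,6}: Y {2,3,4,5}->{2,3,4}; X {2,3,4,5,6}->{2,3,4}; V {3,4,5,6}->{4,5,6}
Constraint 4 (X < Y) on D(X)={2,3,4} D(Y)={2,3,4}: X {2,3,4}->{2,3}; Y {2,3,4}->{3,4}
So after all 4 constraints: D(Y) = {3,4}

Answer: {3,4}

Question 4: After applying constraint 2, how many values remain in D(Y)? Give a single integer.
Answer: 4

Derivation:
Constraint 1 (Y < V) on D(Y)={2,3,4,5,6} D(V)={3,4,5,6}: Y {2,3,4,5,6}->{2,3,4,5}
Constraint 2 (X != V) on D(X)={2,3,4,5,6} D(V)={3,4,5,6}: no change
So after constraint 2: D(Y)={2,3,4,5}, size = 4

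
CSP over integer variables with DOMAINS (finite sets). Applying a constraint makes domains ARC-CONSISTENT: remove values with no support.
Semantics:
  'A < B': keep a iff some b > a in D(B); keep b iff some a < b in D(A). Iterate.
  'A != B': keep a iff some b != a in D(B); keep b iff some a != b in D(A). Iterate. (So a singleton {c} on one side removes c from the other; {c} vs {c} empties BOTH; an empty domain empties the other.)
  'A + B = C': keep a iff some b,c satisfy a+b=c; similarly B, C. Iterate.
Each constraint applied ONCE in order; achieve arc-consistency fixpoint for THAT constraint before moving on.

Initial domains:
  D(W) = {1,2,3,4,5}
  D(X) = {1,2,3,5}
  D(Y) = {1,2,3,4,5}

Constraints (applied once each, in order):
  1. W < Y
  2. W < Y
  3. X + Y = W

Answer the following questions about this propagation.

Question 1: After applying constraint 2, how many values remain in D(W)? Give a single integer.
Answer: 4

Derivation:
Constraint 1 (W < Y) on D(W)={1,2,3,4,5} D(Y)={1,2,3,4,5}: W {1,2,3,4,5}->{1,2,3,4}; Y {1,2,3,4,5}->{2,3,4,5}
Constraint 2 (W < Y) on D(W)={1,2,3,4} D(Y)={2,3,4,5}: no change
So after constraint 2: D(W)={1,2,3,4}, size = 4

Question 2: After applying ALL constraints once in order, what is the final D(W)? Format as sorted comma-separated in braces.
Constraint 1 (W < Y) on D(W)={1,2,3,4,5} D(Y)={1,2,3,4,5}: W {1,2,3,4,5}->{1,2,3,4}; Y {1,2,3,4,5}->{2,3,4,5}
Constraint 2 (W < Y) on D(W)={1,2,3,4} D(Y)={2,3,4,5}: no change
Constraint 3 (X + Y = W) on D(X)={1,2,3,5} D(Y)={2,3,4,5} D(W)={1,2,3,4}: X {1,2,3,5}->{1,2}; Y {2,3,4,5}->{2,3}; W {1,2,3,4}->{3,4}
So after all 3 constraints: D(W) = {3,4}

Answer: {3,4}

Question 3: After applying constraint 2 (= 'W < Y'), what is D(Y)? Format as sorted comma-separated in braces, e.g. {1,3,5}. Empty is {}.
Answer: {2,3,4,5}

Derivation:
Constraint 1 (W < Y) on D(W)={1,2,3,4,5} D(Y)={1,2,3,4,5}: W {1,2,3,4,5}->{1,2,3,4}; Y {1,2,3,4,5}->{2,3,4,5}
Constraint 2 (W < Y) on D(W)={1,2,3,4} D(Y)={2,3,4,5}: no change
So after constraint 2: D(Y) = {2,3,4,5}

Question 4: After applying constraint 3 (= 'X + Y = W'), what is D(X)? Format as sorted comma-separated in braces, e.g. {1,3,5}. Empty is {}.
Constraint 1 (W < Y) on D(W)={1,2,3,4,5} D(Y)={1,2,3,4,5}: W {1,2,3,4,5}->{1,2,3,4}; Y {1,2,3,4,5}->{2,3,4,5}
Constraint 2 (W < Y) on D(W)={1,2,3,4} D(Y)={2,3,4,5}: no change
Constraint 3 (X + Y = W) on D(X)={1,2,3,5} D(Y)={2,3,4,5} D(W)={1,2,3,4}: X {1,2,3,5}->{1,2}; Y {2,3,4,5}->{2,3}; W {1,2,3,4}->{3,4}
So after constraint 3: D(X) = {1,2}

Answer: {1,2}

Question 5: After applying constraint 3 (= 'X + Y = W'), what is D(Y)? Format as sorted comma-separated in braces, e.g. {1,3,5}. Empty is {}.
Constraint 1 (W < Y) on D(W)={1,2,3,4,5} D(Y)={1,2,3,4,5}: W {1,2,3,4,5}->{1,2,3,4}; Y {1,2,3,4,5}->{2,3,4,5}
Constraint 2 (W < Y) on D(W)={1,2,3,4} D(Y)={2,3,4,5}: no change
Constraint 3 (X + Y = W) on D(X)={1,2,3,5} D(Y)={2,3,4,5} D(W)={1,2,3,4}: X {1,2,3,5}->{1,2}; Y {2,3,4,5}->{2,3}; W {1,2,3,4}->{3,4}
So after constraint 3: D(Y) = {2,3}

Answer: {2,3}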